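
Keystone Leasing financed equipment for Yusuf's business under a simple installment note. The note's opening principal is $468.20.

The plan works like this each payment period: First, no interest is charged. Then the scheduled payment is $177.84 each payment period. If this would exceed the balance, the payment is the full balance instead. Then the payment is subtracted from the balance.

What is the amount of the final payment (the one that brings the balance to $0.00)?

Payment period 1: $468.20 − $177.84 → $290.36
Payment period 2: $290.36 − $177.84 → $112.52
Payment period 3: $112.52 − $112.52 → $0.00

$112.52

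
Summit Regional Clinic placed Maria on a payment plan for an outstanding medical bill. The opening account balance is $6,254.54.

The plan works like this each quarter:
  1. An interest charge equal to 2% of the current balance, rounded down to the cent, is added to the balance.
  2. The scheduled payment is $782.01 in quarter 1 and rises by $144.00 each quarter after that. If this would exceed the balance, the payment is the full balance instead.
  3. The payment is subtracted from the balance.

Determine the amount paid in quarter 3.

Quarter 1: $6,254.54 +$125.09 interest = $6,379.63; pay $782.01 → $5,597.62
Quarter 2: $5,597.62 +$111.95 interest = $5,709.57; pay $926.01 → $4,783.56
Quarter 3: $4,783.56 +$95.67 interest = $4,879.23; pay $1,070.01 → $3,809.22

$1,070.01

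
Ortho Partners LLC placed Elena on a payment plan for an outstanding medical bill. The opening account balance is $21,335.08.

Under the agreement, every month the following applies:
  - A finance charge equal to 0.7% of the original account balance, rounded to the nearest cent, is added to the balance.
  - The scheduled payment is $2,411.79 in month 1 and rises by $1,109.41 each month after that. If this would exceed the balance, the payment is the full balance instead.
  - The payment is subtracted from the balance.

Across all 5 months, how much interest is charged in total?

Month 1: $21,335.08 +$149.35 interest = $21,484.43; pay $2,411.79 → $19,072.64
Month 2: $19,072.64 +$149.35 interest = $19,221.99; pay $3,521.20 → $15,700.79
Month 3: $15,700.79 +$149.35 interest = $15,850.14; pay $4,630.61 → $11,219.53
Month 4: $11,219.53 +$149.35 interest = $11,368.88; pay $5,740.02 → $5,628.86
Month 5: $5,628.86 +$149.35 interest = $5,778.21; pay $5,778.21 → $0.00
Total interest: $149.35 + $149.35 + $149.35 + $149.35 + $149.35 = $746.75

$746.75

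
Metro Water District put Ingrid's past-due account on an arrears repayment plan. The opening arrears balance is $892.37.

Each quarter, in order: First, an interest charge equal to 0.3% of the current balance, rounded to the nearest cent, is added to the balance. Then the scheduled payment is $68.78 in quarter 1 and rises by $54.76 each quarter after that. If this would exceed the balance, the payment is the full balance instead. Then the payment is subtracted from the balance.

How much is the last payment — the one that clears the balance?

Quarter 1: opening $892.37; interest $2.68 → $895.05; payment $68.78; balance $826.27
Quarter 2: opening $826.27; interest $2.48 → $828.75; payment $123.54; balance $705.21
Quarter 3: opening $705.21; interest $2.12 → $707.33; payment $178.30; balance $529.03
Quarter 4: opening $529.03; interest $1.59 → $530.62; payment $233.06; balance $297.56
Quarter 5: opening $297.56; interest $0.89 → $298.45; payment $287.82; balance $10.63
Quarter 6: opening $10.63; interest $0.03 → $10.66; payment $10.66; balance $0.00

$10.66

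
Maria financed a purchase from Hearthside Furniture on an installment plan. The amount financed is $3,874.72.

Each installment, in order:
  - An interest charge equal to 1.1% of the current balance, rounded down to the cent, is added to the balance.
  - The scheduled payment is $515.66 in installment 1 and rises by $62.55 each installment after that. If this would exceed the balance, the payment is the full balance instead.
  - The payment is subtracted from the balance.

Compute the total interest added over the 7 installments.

$162.66

Installment 1: opening $3,874.72; interest $42.62 → $3,917.34; payment $515.66; balance $3,401.68
Installment 2: opening $3,401.68; interest $37.41 → $3,439.09; payment $578.21; balance $2,860.88
Installment 3: opening $2,860.88; interest $31.46 → $2,892.34; payment $640.76; balance $2,251.58
Installment 4: opening $2,251.58; interest $24.76 → $2,276.34; payment $703.31; balance $1,573.03
Installment 5: opening $1,573.03; interest $17.30 → $1,590.33; payment $765.86; balance $824.47
Installment 6: opening $824.47; interest $9.06 → $833.53; payment $828.41; balance $5.12
Installment 7: opening $5.12; interest $0.05 → $5.17; payment $5.17; balance $0.00
Total interest: $42.62 + $37.41 + $31.46 + $24.76 + $17.30 + $9.06 + $0.05 = $162.66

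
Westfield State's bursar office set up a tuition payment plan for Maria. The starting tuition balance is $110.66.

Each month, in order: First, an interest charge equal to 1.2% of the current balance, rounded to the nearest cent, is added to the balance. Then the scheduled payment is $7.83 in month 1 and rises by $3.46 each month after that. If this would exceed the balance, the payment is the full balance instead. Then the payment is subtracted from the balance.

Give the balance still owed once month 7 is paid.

$0.00

Month 1: $110.66 +$1.33 interest = $111.99; pay $7.83 → $104.16
Month 2: $104.16 +$1.25 interest = $105.41; pay $11.29 → $94.12
Month 3: $94.12 +$1.13 interest = $95.25; pay $14.75 → $80.50
Month 4: $80.50 +$0.97 interest = $81.47; pay $18.21 → $63.26
Month 5: $63.26 +$0.76 interest = $64.02; pay $21.67 → $42.35
Month 6: $42.35 +$0.51 interest = $42.86; pay $25.13 → $17.73
Month 7: $17.73 +$0.21 interest = $17.94; pay $17.94 → $0.00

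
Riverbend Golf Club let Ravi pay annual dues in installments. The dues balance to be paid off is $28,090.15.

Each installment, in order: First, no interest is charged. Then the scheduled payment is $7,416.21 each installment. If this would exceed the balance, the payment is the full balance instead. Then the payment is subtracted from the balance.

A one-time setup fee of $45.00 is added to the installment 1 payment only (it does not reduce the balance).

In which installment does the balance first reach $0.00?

Installment 1: $28,090.15 − $7,416.21 (+ $45.00 fee) → $20,673.94
Installment 2: $20,673.94 − $7,416.21 → $13,257.73
Installment 3: $13,257.73 − $7,416.21 → $5,841.52
Installment 4: $5,841.52 − $5,841.52 → $0.00
Balance reaches $0.00 in installment 4.

4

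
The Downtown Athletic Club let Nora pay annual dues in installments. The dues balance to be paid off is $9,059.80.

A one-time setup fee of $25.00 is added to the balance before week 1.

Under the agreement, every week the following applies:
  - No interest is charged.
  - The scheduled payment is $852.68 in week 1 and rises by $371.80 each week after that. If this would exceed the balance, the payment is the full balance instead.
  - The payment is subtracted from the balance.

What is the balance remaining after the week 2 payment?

$7,007.64

# | Opening | Payment | End bal
1 | $9,084.80 | $852.68 | $8,232.12
2 | $8,232.12 | $1,224.48 | $7,007.64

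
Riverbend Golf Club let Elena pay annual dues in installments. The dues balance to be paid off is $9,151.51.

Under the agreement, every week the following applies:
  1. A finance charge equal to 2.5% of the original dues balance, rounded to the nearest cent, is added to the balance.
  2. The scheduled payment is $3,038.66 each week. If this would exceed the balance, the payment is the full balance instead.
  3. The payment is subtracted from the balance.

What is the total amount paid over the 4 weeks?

$10,066.67

Week 1: $9,151.51 +$228.79 interest = $9,380.30; pay $3,038.66 → $6,341.64
Week 2: $6,341.64 +$228.79 interest = $6,570.43; pay $3,038.66 → $3,531.77
Week 3: $3,531.77 +$228.79 interest = $3,760.56; pay $3,038.66 → $721.90
Week 4: $721.90 +$228.79 interest = $950.69; pay $950.69 → $0.00
Total paid: $10,066.67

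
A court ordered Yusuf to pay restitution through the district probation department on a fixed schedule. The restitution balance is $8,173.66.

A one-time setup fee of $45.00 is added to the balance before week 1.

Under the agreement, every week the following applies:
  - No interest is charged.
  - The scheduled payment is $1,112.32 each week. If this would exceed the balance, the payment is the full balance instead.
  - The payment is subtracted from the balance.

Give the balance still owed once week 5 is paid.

Week 1: $8,218.66 − $1,112.32 → $7,106.34
Week 2: $7,106.34 − $1,112.32 → $5,994.02
Week 3: $5,994.02 − $1,112.32 → $4,881.70
Week 4: $4,881.70 − $1,112.32 → $3,769.38
Week 5: $3,769.38 − $1,112.32 → $2,657.06

$2,657.06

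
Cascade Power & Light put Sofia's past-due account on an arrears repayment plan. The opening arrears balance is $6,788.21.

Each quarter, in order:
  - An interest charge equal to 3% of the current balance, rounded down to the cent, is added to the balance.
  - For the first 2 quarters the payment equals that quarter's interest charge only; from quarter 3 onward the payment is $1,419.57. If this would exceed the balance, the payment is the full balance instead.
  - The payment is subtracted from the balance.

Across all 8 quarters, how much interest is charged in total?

$1,059.57

# | Opening | Interest | Payment | End bal
1 | $6,788.21 | $203.64 | $203.64 | $6,788.21
2 | $6,788.21 | $203.64 | $203.64 | $6,788.21
3 | $6,788.21 | $203.64 | $1,419.57 | $5,572.28
4 | $5,572.28 | $167.16 | $1,419.57 | $4,319.87
5 | $4,319.87 | $129.59 | $1,419.57 | $3,029.89
6 | $3,029.89 | $90.89 | $1,419.57 | $1,701.21
7 | $1,701.21 | $51.03 | $1,419.57 | $332.67
8 | $332.67 | $9.98 | $342.65 | $0.00
Total interest: $203.64 + $203.64 + $203.64 + $167.16 + $129.59 + $90.89 + $51.03 + $9.98 = $1,059.57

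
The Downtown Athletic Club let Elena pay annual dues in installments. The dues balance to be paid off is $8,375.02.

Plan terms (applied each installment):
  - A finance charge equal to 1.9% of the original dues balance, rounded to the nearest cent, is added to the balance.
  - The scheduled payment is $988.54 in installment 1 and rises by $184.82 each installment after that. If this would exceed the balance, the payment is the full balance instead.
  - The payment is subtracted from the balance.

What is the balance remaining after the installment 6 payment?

Installment 1: opening $8,375.02; interest $159.13 → $8,534.15; payment $988.54; balance $7,545.61
Installment 2: opening $7,545.61; interest $159.13 → $7,704.74; payment $1,173.36; balance $6,531.38
Installment 3: opening $6,531.38; interest $159.13 → $6,690.51; payment $1,358.18; balance $5,332.33
Installment 4: opening $5,332.33; interest $159.13 → $5,491.46; payment $1,543.00; balance $3,948.46
Installment 5: opening $3,948.46; interest $159.13 → $4,107.59; payment $1,727.82; balance $2,379.77
Installment 6: opening $2,379.77; interest $159.13 → $2,538.90; payment $1,912.64; balance $626.26

$626.26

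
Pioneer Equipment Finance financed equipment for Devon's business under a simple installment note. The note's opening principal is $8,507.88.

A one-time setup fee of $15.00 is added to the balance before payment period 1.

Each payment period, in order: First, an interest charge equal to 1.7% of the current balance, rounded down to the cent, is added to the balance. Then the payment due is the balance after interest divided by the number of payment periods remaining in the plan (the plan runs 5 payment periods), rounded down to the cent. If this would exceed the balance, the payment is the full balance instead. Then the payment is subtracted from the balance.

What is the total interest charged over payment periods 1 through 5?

$444.62

Payment period 1: $8,522.88 +$144.88 interest = $8,667.76; pay $1,733.55 → $6,934.21
Payment period 2: $6,934.21 +$117.88 interest = $7,052.09; pay $1,763.02 → $5,289.07
Payment period 3: $5,289.07 +$89.91 interest = $5,378.98; pay $1,792.99 → $3,585.99
Payment period 4: $3,585.99 +$60.96 interest = $3,646.95; pay $1,823.47 → $1,823.48
Payment period 5: $1,823.48 +$30.99 interest = $1,854.47; pay $1,854.47 → $0.00
Total interest: $144.88 + $117.88 + $89.91 + $60.96 + $30.99 = $444.62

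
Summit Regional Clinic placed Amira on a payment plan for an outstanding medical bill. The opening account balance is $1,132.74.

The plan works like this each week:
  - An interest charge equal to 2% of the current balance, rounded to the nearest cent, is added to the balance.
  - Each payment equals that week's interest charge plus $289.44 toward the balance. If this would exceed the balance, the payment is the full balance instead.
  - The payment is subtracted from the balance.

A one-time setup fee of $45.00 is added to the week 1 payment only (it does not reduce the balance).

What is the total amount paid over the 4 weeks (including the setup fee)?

# | Opening | Interest | Payment | Fee | End bal
1 | $1,132.74 | $22.65 | $312.09 | $45.00 | $843.30
2 | $843.30 | $16.87 | $306.31 | — | $553.86
3 | $553.86 | $11.08 | $300.52 | — | $264.42
4 | $264.42 | $5.29 | $269.71 | — | $0.00
Total paid: $1,233.63

$1,233.63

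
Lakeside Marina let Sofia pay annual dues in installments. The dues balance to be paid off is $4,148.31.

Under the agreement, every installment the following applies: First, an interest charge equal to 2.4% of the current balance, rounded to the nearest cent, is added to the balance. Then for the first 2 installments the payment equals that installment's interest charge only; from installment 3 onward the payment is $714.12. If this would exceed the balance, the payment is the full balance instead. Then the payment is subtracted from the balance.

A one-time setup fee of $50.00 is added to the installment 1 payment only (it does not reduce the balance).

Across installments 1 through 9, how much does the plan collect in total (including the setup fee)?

$4,771.92

Installment 1: opening $4,148.31; interest $99.56 → $4,247.87; payment $99.56 (+ $50.00 fee); balance $4,148.31
Installment 2: opening $4,148.31; interest $99.56 → $4,247.87; payment $99.56; balance $4,148.31
Installment 3: opening $4,148.31; interest $99.56 → $4,247.87; payment $714.12; balance $3,533.75
Installment 4: opening $3,533.75; interest $84.81 → $3,618.56; payment $714.12; balance $2,904.44
Installment 5: opening $2,904.44; interest $69.71 → $2,974.15; payment $714.12; balance $2,260.03
Installment 6: opening $2,260.03; interest $54.24 → $2,314.27; payment $714.12; balance $1,600.15
Installment 7: opening $1,600.15; interest $38.40 → $1,638.55; payment $714.12; balance $924.43
Installment 8: opening $924.43; interest $22.19 → $946.62; payment $714.12; balance $232.50
Installment 9: opening $232.50; interest $5.58 → $238.08; payment $238.08; balance $0.00
Total paid: $4,771.92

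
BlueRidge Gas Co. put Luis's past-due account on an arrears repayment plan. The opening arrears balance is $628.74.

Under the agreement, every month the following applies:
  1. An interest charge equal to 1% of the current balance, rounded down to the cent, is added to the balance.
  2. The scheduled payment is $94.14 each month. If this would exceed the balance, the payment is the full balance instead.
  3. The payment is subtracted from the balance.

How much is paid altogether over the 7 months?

$653.96

# | Opening | Interest | Payment | End bal
1 | $628.74 | $6.28 | $94.14 | $540.88
2 | $540.88 | $5.40 | $94.14 | $452.14
3 | $452.14 | $4.52 | $94.14 | $362.52
4 | $362.52 | $3.62 | $94.14 | $272.00
5 | $272.00 | $2.72 | $94.14 | $180.58
6 | $180.58 | $1.80 | $94.14 | $88.24
7 | $88.24 | $0.88 | $89.12 | $0.00
Total paid: $653.96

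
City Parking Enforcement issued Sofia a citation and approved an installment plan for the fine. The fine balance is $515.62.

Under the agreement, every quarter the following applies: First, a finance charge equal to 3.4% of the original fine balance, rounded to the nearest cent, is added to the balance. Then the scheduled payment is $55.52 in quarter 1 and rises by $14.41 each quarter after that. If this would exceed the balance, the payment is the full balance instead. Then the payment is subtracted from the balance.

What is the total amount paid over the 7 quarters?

$638.33

Quarter 1: opening $515.62; interest $17.53 → $533.15; payment $55.52; balance $477.63
Quarter 2: opening $477.63; interest $17.53 → $495.16; payment $69.93; balance $425.23
Quarter 3: opening $425.23; interest $17.53 → $442.76; payment $84.34; balance $358.42
Quarter 4: opening $358.42; interest $17.53 → $375.95; payment $98.75; balance $277.20
Quarter 5: opening $277.20; interest $17.53 → $294.73; payment $113.16; balance $181.57
Quarter 6: opening $181.57; interest $17.53 → $199.10; payment $127.57; balance $71.53
Quarter 7: opening $71.53; interest $17.53 → $89.06; payment $89.06; balance $0.00
Total paid: $638.33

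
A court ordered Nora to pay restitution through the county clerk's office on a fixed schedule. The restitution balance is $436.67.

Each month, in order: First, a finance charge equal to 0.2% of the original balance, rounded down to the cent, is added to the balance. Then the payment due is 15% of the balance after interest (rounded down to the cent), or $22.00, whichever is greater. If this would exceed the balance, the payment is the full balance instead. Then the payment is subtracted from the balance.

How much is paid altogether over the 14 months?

Month 1: opening $436.67; interest $0.87 → $437.54; payment $65.63; balance $371.91
Month 2: opening $371.91; interest $0.87 → $372.78; payment $55.91; balance $316.87
Month 3: opening $316.87; interest $0.87 → $317.74; payment $47.66; balance $270.08
Month 4: opening $270.08; interest $0.87 → $270.95; payment $40.64; balance $230.31
Month 5: opening $230.31; interest $0.87 → $231.18; payment $34.67; balance $196.51
Month 6: opening $196.51; interest $0.87 → $197.38; payment $29.60; balance $167.78
Month 7: opening $167.78; interest $0.87 → $168.65; payment $25.29; balance $143.36
Month 8: opening $143.36; interest $0.87 → $144.23; payment $22.00; balance $122.23
Month 9: opening $122.23; interest $0.87 → $123.10; payment $22.00; balance $101.10
Month 10: opening $101.10; interest $0.87 → $101.97; payment $22.00; balance $79.97
Month 11: opening $79.97; interest $0.87 → $80.84; payment $22.00; balance $58.84
Month 12: opening $58.84; interest $0.87 → $59.71; payment $22.00; balance $37.71
Month 13: opening $37.71; interest $0.87 → $38.58; payment $22.00; balance $16.58
Month 14: opening $16.58; interest $0.87 → $17.45; payment $17.45; balance $0.00
Total paid: $448.85

$448.85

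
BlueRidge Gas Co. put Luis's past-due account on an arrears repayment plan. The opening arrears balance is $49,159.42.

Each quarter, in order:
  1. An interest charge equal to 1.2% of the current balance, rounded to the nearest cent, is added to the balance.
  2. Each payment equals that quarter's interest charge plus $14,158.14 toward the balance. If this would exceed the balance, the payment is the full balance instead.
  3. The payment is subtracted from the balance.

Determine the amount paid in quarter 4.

# | Opening | Interest | Payment | End bal
1 | $49,159.42 | $589.91 | $14,748.05 | $35,001.28
2 | $35,001.28 | $420.02 | $14,578.16 | $20,843.14
3 | $20,843.14 | $250.12 | $14,408.26 | $6,685.00
4 | $6,685.00 | $80.22 | $6,765.22 | $0.00

$6,765.22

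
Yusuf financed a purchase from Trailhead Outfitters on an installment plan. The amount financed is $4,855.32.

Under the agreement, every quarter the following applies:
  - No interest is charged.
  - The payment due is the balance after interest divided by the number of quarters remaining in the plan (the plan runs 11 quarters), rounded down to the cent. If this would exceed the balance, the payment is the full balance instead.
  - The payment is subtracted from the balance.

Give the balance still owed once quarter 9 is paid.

Quarter 1: $4,855.32 − $441.39 → $4,413.93
Quarter 2: $4,413.93 − $441.39 → $3,972.54
Quarter 3: $3,972.54 − $441.39 → $3,531.15
Quarter 4: $3,531.15 − $441.39 → $3,089.76
Quarter 5: $3,089.76 − $441.39 → $2,648.37
Quarter 6: $2,648.37 − $441.39 → $2,206.98
Quarter 7: $2,206.98 − $441.39 → $1,765.59
Quarter 8: $1,765.59 − $441.39 → $1,324.20
Quarter 9: $1,324.20 − $441.40 → $882.80

$882.80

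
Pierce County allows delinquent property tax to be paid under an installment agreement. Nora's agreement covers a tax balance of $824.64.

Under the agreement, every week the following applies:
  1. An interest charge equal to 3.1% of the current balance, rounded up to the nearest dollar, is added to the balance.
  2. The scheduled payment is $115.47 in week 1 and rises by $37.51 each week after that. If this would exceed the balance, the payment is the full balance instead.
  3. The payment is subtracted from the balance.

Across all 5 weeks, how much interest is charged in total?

$89.00

# | Opening | Interest | Payment | End bal
1 | $824.64 | $26.00 | $115.47 | $735.17
2 | $735.17 | $23.00 | $152.98 | $605.19
3 | $605.19 | $19.00 | $190.49 | $433.70
4 | $433.70 | $14.00 | $228.00 | $219.70
5 | $219.70 | $7.00 | $226.70 | $0.00
Total interest: $26.00 + $23.00 + $19.00 + $14.00 + $7.00 = $89.00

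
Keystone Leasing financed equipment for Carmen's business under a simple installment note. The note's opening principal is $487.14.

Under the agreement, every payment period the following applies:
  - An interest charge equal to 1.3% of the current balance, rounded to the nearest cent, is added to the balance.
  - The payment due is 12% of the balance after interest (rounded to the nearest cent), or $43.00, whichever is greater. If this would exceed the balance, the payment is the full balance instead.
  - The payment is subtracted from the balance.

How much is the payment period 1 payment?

Payment period 1: opening $487.14; interest $6.33 → $493.47; payment $59.22; balance $434.25

$59.22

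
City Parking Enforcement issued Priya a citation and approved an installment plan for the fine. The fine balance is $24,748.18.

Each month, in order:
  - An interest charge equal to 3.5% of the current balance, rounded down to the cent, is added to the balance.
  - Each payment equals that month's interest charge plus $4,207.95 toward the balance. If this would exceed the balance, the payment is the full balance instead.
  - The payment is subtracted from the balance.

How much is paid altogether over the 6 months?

Month 1: opening $24,748.18; interest $866.18 → $25,614.36; payment $5,074.13; balance $20,540.23
Month 2: opening $20,540.23; interest $718.90 → $21,259.13; payment $4,926.85; balance $16,332.28
Month 3: opening $16,332.28; interest $571.62 → $16,903.90; payment $4,779.57; balance $12,124.33
Month 4: opening $12,124.33; interest $424.35 → $12,548.68; payment $4,632.30; balance $7,916.38
Month 5: opening $7,916.38; interest $277.07 → $8,193.45; payment $4,485.02; balance $3,708.43
Month 6: opening $3,708.43; interest $129.79 → $3,838.22; payment $3,838.22; balance $0.00
Total paid: $27,736.09

$27,736.09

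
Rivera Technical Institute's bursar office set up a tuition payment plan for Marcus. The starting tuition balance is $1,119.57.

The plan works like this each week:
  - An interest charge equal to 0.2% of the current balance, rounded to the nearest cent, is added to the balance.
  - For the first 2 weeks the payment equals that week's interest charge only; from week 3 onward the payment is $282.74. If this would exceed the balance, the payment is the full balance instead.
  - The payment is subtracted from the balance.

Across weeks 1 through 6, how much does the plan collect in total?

# | Opening | Interest | Payment | End bal
1 | $1,119.57 | $2.24 | $2.24 | $1,119.57
2 | $1,119.57 | $2.24 | $2.24 | $1,119.57
3 | $1,119.57 | $2.24 | $282.74 | $839.07
4 | $839.07 | $1.68 | $282.74 | $558.01
5 | $558.01 | $1.12 | $282.74 | $276.39
6 | $276.39 | $0.55 | $276.94 | $0.00
Total paid: $1,129.64

$1,129.64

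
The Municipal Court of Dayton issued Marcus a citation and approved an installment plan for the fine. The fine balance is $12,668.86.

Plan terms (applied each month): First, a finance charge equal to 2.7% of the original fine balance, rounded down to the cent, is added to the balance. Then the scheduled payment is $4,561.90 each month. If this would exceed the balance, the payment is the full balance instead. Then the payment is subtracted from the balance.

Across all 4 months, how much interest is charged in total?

# | Opening | Interest | Payment | End bal
1 | $12,668.86 | $342.05 | $4,561.90 | $8,449.01
2 | $8,449.01 | $342.05 | $4,561.90 | $4,229.16
3 | $4,229.16 | $342.05 | $4,561.90 | $9.31
4 | $9.31 | $342.05 | $351.36 | $0.00
Total interest: $342.05 + $342.05 + $342.05 + $342.05 = $1,368.20

$1,368.20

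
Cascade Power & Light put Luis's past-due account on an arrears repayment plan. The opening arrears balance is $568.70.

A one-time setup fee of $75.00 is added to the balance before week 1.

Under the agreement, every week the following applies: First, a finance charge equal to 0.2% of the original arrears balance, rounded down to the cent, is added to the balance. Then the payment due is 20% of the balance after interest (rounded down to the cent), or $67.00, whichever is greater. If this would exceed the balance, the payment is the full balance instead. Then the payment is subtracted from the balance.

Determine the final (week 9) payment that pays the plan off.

$3.57

Week 1: opening $643.70; interest $1.13 → $644.83; payment $128.96; balance $515.87
Week 2: opening $515.87; interest $1.13 → $517.00; payment $103.40; balance $413.60
Week 3: opening $413.60; interest $1.13 → $414.73; payment $82.94; balance $331.79
Week 4: opening $331.79; interest $1.13 → $332.92; payment $67.00; balance $265.92
Week 5: opening $265.92; interest $1.13 → $267.05; payment $67.00; balance $200.05
Week 6: opening $200.05; interest $1.13 → $201.18; payment $67.00; balance $134.18
Week 7: opening $134.18; interest $1.13 → $135.31; payment $67.00; balance $68.31
Week 8: opening $68.31; interest $1.13 → $69.44; payment $67.00; balance $2.44
Week 9: opening $2.44; interest $1.13 → $3.57; payment $3.57; balance $0.00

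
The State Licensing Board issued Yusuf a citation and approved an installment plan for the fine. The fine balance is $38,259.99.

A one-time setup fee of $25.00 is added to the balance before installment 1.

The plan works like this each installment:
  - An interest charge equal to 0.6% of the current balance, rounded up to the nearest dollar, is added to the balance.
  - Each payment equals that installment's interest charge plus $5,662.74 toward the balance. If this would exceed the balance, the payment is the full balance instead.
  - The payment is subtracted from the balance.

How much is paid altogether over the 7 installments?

$39,180.99

Installment 1: opening $38,284.99; interest $230.00 → $38,514.99; payment $5,892.74; balance $32,622.25
Installment 2: opening $32,622.25; interest $196.00 → $32,818.25; payment $5,858.74; balance $26,959.51
Installment 3: opening $26,959.51; interest $162.00 → $27,121.51; payment $5,824.74; balance $21,296.77
Installment 4: opening $21,296.77; interest $128.00 → $21,424.77; payment $5,790.74; balance $15,634.03
Installment 5: opening $15,634.03; interest $94.00 → $15,728.03; payment $5,756.74; balance $9,971.29
Installment 6: opening $9,971.29; interest $60.00 → $10,031.29; payment $5,722.74; balance $4,308.55
Installment 7: opening $4,308.55; interest $26.00 → $4,334.55; payment $4,334.55; balance $0.00
Total paid: $39,180.99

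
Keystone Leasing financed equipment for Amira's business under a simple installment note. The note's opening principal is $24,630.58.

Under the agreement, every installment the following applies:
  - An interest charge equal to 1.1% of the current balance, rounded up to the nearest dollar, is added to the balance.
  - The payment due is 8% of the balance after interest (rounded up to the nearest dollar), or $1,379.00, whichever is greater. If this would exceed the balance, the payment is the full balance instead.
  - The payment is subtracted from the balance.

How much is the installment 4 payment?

$1,604.00

Installment 1: $24,630.58 +$271.00 interest = $24,901.58; pay $1,993.00 → $22,908.58
Installment 2: $22,908.58 +$252.00 interest = $23,160.58; pay $1,853.00 → $21,307.58
Installment 3: $21,307.58 +$235.00 interest = $21,542.58; pay $1,724.00 → $19,818.58
Installment 4: $19,818.58 +$219.00 interest = $20,037.58; pay $1,604.00 → $18,433.58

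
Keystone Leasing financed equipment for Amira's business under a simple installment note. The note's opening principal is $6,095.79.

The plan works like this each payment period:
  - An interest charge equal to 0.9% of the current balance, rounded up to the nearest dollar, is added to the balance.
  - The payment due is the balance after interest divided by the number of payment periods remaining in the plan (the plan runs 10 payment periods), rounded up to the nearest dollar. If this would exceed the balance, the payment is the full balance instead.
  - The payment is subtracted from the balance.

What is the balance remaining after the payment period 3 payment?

# | Opening | Interest | Payment | End bal
1 | $6,095.79 | $55.00 | $616.00 | $5,534.79
2 | $5,534.79 | $50.00 | $621.00 | $4,963.79
3 | $4,963.79 | $45.00 | $627.00 | $4,381.79

$4,381.79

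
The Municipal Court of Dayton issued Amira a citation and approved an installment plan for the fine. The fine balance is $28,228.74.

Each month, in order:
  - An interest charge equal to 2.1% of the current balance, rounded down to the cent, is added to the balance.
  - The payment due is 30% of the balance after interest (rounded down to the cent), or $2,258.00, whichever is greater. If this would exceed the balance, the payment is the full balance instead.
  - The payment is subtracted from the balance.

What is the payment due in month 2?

Month 1: $28,228.74 +$592.80 interest = $28,821.54; pay $8,646.46 → $20,175.08
Month 2: $20,175.08 +$423.67 interest = $20,598.75; pay $6,179.62 → $14,419.13

$6,179.62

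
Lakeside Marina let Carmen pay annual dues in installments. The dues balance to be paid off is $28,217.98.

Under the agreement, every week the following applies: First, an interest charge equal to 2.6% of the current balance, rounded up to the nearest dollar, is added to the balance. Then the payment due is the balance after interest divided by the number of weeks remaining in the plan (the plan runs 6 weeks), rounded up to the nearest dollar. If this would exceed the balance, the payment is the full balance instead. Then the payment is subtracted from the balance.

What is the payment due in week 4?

$5,212.00

Week 1: $28,217.98 +$734.00 interest = $28,951.98; pay $4,826.00 → $24,125.98
Week 2: $24,125.98 +$628.00 interest = $24,753.98; pay $4,951.00 → $19,802.98
Week 3: $19,802.98 +$515.00 interest = $20,317.98; pay $5,080.00 → $15,237.98
Week 4: $15,237.98 +$397.00 interest = $15,634.98; pay $5,212.00 → $10,422.98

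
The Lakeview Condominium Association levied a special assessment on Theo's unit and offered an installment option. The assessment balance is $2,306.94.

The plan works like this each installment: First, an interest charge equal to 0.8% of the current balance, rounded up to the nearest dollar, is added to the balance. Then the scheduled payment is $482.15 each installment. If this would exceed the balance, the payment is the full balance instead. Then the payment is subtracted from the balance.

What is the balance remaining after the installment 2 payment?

$1,376.64

Installment 1: $2,306.94 +$19.00 interest = $2,325.94; pay $482.15 → $1,843.79
Installment 2: $1,843.79 +$15.00 interest = $1,858.79; pay $482.15 → $1,376.64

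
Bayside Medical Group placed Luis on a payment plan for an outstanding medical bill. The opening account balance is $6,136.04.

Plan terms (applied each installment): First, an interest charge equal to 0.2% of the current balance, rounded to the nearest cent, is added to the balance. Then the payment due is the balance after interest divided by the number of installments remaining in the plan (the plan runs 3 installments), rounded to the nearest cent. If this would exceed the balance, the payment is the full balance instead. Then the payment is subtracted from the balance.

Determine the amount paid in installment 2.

$2,053.54

Installment 1: opening $6,136.04; interest $12.27 → $6,148.31; payment $2,049.44; balance $4,098.87
Installment 2: opening $4,098.87; interest $8.20 → $4,107.07; payment $2,053.54; balance $2,053.53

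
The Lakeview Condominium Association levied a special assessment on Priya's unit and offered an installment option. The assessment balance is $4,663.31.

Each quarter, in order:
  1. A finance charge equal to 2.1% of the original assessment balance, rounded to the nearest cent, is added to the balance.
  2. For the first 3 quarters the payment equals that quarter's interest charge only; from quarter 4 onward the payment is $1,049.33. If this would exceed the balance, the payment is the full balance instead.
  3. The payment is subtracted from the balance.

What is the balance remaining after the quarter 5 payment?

$2,760.51

Quarter 1: opening $4,663.31; interest $97.93 → $4,761.24; payment $97.93; balance $4,663.31
Quarter 2: opening $4,663.31; interest $97.93 → $4,761.24; payment $97.93; balance $4,663.31
Quarter 3: opening $4,663.31; interest $97.93 → $4,761.24; payment $97.93; balance $4,663.31
Quarter 4: opening $4,663.31; interest $97.93 → $4,761.24; payment $1,049.33; balance $3,711.91
Quarter 5: opening $3,711.91; interest $97.93 → $3,809.84; payment $1,049.33; balance $2,760.51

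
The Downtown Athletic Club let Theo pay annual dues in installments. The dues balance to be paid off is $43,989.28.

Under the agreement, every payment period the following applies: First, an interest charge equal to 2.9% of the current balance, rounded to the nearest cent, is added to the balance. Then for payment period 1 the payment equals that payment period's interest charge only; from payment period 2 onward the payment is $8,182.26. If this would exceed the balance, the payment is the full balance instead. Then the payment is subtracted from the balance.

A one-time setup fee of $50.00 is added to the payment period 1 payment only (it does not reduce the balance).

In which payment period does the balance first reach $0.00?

Payment period 1: opening $43,989.28; interest $1,275.69 → $45,264.97; payment $1,275.69 (+ $50.00 fee); balance $43,989.28
Payment period 2: opening $43,989.28; interest $1,275.69 → $45,264.97; payment $8,182.26; balance $37,082.71
Payment period 3: opening $37,082.71; interest $1,075.40 → $38,158.11; payment $8,182.26; balance $29,975.85
Payment period 4: opening $29,975.85; interest $869.30 → $30,845.15; payment $8,182.26; balance $22,662.89
Payment period 5: opening $22,662.89; interest $657.22 → $23,320.11; payment $8,182.26; balance $15,137.85
Payment period 6: opening $15,137.85; interest $439.00 → $15,576.85; payment $8,182.26; balance $7,394.59
Payment period 7: opening $7,394.59; interest $214.44 → $7,609.03; payment $7,609.03; balance $0.00
Balance reaches $0.00 in payment period 7.

7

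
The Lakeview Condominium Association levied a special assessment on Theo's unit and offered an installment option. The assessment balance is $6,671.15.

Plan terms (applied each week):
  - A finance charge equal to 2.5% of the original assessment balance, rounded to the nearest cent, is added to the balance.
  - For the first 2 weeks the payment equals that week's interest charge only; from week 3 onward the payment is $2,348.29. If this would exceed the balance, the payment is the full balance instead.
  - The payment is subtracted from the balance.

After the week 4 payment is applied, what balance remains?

$2,308.13

Week 1: opening $6,671.15; interest $166.78 → $6,837.93; payment $166.78; balance $6,671.15
Week 2: opening $6,671.15; interest $166.78 → $6,837.93; payment $166.78; balance $6,671.15
Week 3: opening $6,671.15; interest $166.78 → $6,837.93; payment $2,348.29; balance $4,489.64
Week 4: opening $4,489.64; interest $166.78 → $4,656.42; payment $2,348.29; balance $2,308.13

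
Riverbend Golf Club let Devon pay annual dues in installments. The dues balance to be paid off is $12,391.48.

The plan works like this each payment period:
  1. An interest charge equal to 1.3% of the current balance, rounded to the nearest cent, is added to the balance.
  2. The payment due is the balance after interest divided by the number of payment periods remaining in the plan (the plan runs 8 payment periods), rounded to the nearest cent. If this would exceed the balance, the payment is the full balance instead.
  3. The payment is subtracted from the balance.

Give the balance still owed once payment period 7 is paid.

Payment period 1: opening $12,391.48; interest $161.09 → $12,552.57; payment $1,569.07; balance $10,983.50
Payment period 2: opening $10,983.50; interest $142.79 → $11,126.29; payment $1,589.47; balance $9,536.82
Payment period 3: opening $9,536.82; interest $123.98 → $9,660.80; payment $1,610.13; balance $8,050.67
Payment period 4: opening $8,050.67; interest $104.66 → $8,155.33; payment $1,631.07; balance $6,524.26
Payment period 5: opening $6,524.26; interest $84.82 → $6,609.08; payment $1,652.27; balance $4,956.81
Payment period 6: opening $4,956.81; interest $64.44 → $5,021.25; payment $1,673.75; balance $3,347.50
Payment period 7: opening $3,347.50; interest $43.52 → $3,391.02; payment $1,695.51; balance $1,695.51

$1,695.51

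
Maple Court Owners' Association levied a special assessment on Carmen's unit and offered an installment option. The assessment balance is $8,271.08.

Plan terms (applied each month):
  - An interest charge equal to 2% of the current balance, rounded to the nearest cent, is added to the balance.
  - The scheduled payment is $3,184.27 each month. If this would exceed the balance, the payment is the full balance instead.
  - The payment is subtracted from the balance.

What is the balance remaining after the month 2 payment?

# | Opening | Interest | Payment | End bal
1 | $8,271.08 | $165.42 | $3,184.27 | $5,252.23
2 | $5,252.23 | $105.04 | $3,184.27 | $2,173.00

$2,173.00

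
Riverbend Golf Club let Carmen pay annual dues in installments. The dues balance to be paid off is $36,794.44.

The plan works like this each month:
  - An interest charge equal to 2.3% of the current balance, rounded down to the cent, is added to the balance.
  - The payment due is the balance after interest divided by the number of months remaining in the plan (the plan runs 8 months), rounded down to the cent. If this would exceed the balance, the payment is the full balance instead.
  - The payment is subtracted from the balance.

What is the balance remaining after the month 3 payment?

$24,620.06

Month 1: $36,794.44 +$846.27 interest = $37,640.71; pay $4,705.08 → $32,935.63
Month 2: $32,935.63 +$757.51 interest = $33,693.14; pay $4,813.30 → $28,879.84
Month 3: $28,879.84 +$664.23 interest = $29,544.07; pay $4,924.01 → $24,620.06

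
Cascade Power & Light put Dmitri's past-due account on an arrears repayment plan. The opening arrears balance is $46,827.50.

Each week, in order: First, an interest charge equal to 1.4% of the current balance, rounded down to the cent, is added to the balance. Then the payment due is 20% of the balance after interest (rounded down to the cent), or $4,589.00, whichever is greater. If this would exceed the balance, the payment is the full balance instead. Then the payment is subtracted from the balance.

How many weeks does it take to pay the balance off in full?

9

Week 1: opening $46,827.50; interest $655.58 → $47,483.08; payment $9,496.61; balance $37,986.47
Week 2: opening $37,986.47; interest $531.81 → $38,518.28; payment $7,703.65; balance $30,814.63
Week 3: opening $30,814.63; interest $431.40 → $31,246.03; payment $6,249.20; balance $24,996.83
Week 4: opening $24,996.83; interest $349.95 → $25,346.78; payment $5,069.35; balance $20,277.43
Week 5: opening $20,277.43; interest $283.88 → $20,561.31; payment $4,589.00; balance $15,972.31
Week 6: opening $15,972.31; interest $223.61 → $16,195.92; payment $4,589.00; balance $11,606.92
Week 7: opening $11,606.92; interest $162.49 → $11,769.41; payment $4,589.00; balance $7,180.41
Week 8: opening $7,180.41; interest $100.52 → $7,280.93; payment $4,589.00; balance $2,691.93
Week 9: opening $2,691.93; interest $37.68 → $2,729.61; payment $2,729.61; balance $0.00
Balance reaches $0.00 in week 9.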